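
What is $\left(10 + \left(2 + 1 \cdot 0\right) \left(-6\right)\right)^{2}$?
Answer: $4$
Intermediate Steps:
$\left(10 + \left(2 + 1 \cdot 0\right) \left(-6\right)\right)^{2} = \left(10 + \left(2 + 0\right) \left(-6\right)\right)^{2} = \left(10 + 2 \left(-6\right)\right)^{2} = \left(10 - 12\right)^{2} = \left(-2\right)^{2} = 4$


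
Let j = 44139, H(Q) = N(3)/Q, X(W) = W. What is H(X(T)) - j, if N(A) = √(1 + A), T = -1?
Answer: -44141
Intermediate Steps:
H(Q) = 2/Q (H(Q) = √(1 + 3)/Q = √4/Q = 2/Q)
H(X(T)) - j = 2/(-1) - 1*44139 = 2*(-1) - 44139 = -2 - 44139 = -44141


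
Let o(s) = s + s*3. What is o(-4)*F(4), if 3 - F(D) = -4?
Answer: -112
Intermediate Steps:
o(s) = 4*s (o(s) = s + 3*s = 4*s)
F(D) = 7 (F(D) = 3 - 1*(-4) = 3 + 4 = 7)
o(-4)*F(4) = (4*(-4))*7 = -16*7 = -112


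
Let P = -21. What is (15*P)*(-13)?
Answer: 4095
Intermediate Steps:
(15*P)*(-13) = (15*(-21))*(-13) = -315*(-13) = 4095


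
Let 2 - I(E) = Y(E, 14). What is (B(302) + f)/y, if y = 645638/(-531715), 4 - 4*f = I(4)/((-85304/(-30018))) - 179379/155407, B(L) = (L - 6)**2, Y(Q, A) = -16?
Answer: -617590838990449508545/8559118842668464 ≈ -72156.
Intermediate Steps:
B(L) = (-6 + L)**2
I(E) = 18 (I(E) = 2 - 1*(-16) = 2 + 16 = 18)
f = -3910257685/13256838728 (f = 1 - (18/((-85304/(-30018))) - 179379/155407)/4 = 1 - (18/((-85304*(-1/30018))) - 179379*1/155407)/4 = 1 - (18/(42652/15009) - 179379/155407)/4 = 1 - (18*(15009/42652) - 179379/155407)/4 = 1 - (135081/21326 - 179379/155407)/4 = 1 - 1/4*17167096413/3314209682 = 1 - 17167096413/13256838728 = -3910257685/13256838728 ≈ -0.29496)
y = -645638/531715 (y = 645638*(-1/531715) = -645638/531715 ≈ -1.2143)
(B(302) + f)/y = ((-6 + 302)**2 - 3910257685/13256838728)/(-645638/531715) = (296**2 - 3910257685/13256838728)*(-531715/645638) = (87616 - 3910257685/13256838728)*(-531715/645638) = (1161507271734763/13256838728)*(-531715/645638) = -617590838990449508545/8559118842668464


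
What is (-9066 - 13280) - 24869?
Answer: -47215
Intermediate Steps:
(-9066 - 13280) - 24869 = -22346 - 24869 = -47215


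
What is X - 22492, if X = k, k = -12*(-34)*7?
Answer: -19636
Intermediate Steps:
k = 2856 (k = 408*7 = 2856)
X = 2856
X - 22492 = 2856 - 22492 = -19636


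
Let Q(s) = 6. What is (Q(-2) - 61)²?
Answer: 3025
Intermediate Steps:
(Q(-2) - 61)² = (6 - 61)² = (-55)² = 3025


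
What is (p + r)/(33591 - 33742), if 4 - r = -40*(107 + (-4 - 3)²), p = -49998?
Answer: 43754/151 ≈ 289.76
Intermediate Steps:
r = 6244 (r = 4 - (-40)*(107 + (-4 - 3)²) = 4 - (-40)*(107 + (-7)²) = 4 - (-40)*(107 + 49) = 4 - (-40)*156 = 4 - 1*(-6240) = 4 + 6240 = 6244)
(p + r)/(33591 - 33742) = (-49998 + 6244)/(33591 - 33742) = -43754/(-151) = -43754*(-1/151) = 43754/151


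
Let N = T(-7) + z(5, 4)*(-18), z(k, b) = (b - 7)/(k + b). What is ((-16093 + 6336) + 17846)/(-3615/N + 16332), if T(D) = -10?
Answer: 32356/68943 ≈ 0.46932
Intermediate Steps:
z(k, b) = (-7 + b)/(b + k)
N = -4 (N = -10 + ((-7 + 4)/(4 + 5))*(-18) = -10 + (-3/9)*(-18) = -10 + ((⅑)*(-3))*(-18) = -10 - ⅓*(-18) = -10 + 6 = -4)
((-16093 + 6336) + 17846)/(-3615/N + 16332) = ((-16093 + 6336) + 17846)/(-3615/(-4) + 16332) = (-9757 + 17846)/(-3615*(-¼) + 16332) = 8089/(3615/4 + 16332) = 8089/(68943/4) = 8089*(4/68943) = 32356/68943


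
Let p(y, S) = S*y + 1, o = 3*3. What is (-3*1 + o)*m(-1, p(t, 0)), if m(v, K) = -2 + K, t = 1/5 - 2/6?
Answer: -6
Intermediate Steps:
o = 9
t = -2/15 (t = 1*(1/5) - 2*1/6 = 1/5 - 1/3 = -2/15 ≈ -0.13333)
p(y, S) = 1 + S*y
(-3*1 + o)*m(-1, p(t, 0)) = (-3*1 + 9)*(-2 + (1 + 0*(-2/15))) = (-3 + 9)*(-2 + (1 + 0)) = 6*(-2 + 1) = 6*(-1) = -6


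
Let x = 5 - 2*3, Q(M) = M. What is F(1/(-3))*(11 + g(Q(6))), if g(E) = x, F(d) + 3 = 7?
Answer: 40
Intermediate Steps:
F(d) = 4 (F(d) = -3 + 7 = 4)
x = -1 (x = 5 - 6 = -1)
g(E) = -1
F(1/(-3))*(11 + g(Q(6))) = 4*(11 - 1) = 4*10 = 40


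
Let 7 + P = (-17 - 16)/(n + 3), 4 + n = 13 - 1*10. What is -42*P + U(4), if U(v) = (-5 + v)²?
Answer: 988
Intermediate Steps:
n = -1 (n = -4 + (13 - 1*10) = -4 + (13 - 10) = -4 + 3 = -1)
P = -47/2 (P = -7 + (-17 - 16)/(-1 + 3) = -7 - 33/2 = -47/2 ≈ -23.500)
-42*P + U(4) = -42*(-47/2) + (-5 + 4)² = 987 + (-1)² = 987 + 1 = 988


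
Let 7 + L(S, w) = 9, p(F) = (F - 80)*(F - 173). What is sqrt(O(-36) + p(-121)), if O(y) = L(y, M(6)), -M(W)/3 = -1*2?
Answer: 2*sqrt(14774) ≈ 243.10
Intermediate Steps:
M(W) = 6 (M(W) = -(-3)*2 = -3*(-2) = 6)
p(F) = (-173 + F)*(-80 + F) (p(F) = (-80 + F)*(-173 + F) = (-173 + F)*(-80 + F))
L(S, w) = 2 (L(S, w) = -7 + 9 = 2)
O(y) = 2
sqrt(O(-36) + p(-121)) = sqrt(2 + (13840 + (-121)**2 - 253*(-121))) = sqrt(2 + (13840 + 14641 + 30613)) = sqrt(2 + 59094) = sqrt(59096) = 2*sqrt(14774)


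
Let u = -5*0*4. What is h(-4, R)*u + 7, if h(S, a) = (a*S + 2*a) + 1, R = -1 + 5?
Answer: 7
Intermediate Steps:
R = 4
h(S, a) = 1 + 2*a + S*a (h(S, a) = (S*a + 2*a) + 1 = (2*a + S*a) + 1 = 1 + 2*a + S*a)
u = 0 (u = 0*4 = 0)
h(-4, R)*u + 7 = (1 + 2*4 - 4*4)*0 + 7 = (1 + 8 - 16)*0 + 7 = -7*0 + 7 = 0 + 7 = 7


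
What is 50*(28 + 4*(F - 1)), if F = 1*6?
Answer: 2400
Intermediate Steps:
F = 6
50*(28 + 4*(F - 1)) = 50*(28 + 4*(6 - 1)) = 50*(28 + 4*5) = 50*(28 + 20) = 50*48 = 2400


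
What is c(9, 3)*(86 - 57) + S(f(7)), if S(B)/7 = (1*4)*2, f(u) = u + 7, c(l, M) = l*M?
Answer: 839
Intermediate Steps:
c(l, M) = M*l
f(u) = 7 + u
S(B) = 56 (S(B) = 7*((1*4)*2) = 7*(4*2) = 7*8 = 56)
c(9, 3)*(86 - 57) + S(f(7)) = (3*9)*(86 - 57) + 56 = 27*29 + 56 = 783 + 56 = 839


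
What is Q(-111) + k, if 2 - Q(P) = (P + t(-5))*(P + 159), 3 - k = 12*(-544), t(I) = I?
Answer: 12101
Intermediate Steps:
k = 6531 (k = 3 - 12*(-544) = 3 - 1*(-6528) = 3 + 6528 = 6531)
Q(P) = 2 - (-5 + P)*(159 + P) (Q(P) = 2 - (P - 5)*(P + 159) = 2 - (-5 + P)*(159 + P))
Q(-111) + k = (797 - 1*(-111)**2 - 154*(-111)) + 6531 = (797 - 1*12321 + 17094) + 6531 = (797 - 12321 + 17094) + 6531 = 5570 + 6531 = 12101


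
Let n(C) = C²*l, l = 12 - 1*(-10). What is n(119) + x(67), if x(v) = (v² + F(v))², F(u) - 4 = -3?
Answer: 20471642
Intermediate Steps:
F(u) = 1 (F(u) = 4 - 3 = 1)
x(v) = (1 + v²)² (x(v) = (v² + 1)² = (1 + v²)²)
l = 22 (l = 12 + 10 = 22)
n(C) = 22*C² (n(C) = C²*22 = 22*C²)
n(119) + x(67) = 22*119² + (1 + 67²)² = 22*14161 + (1 + 4489)² = 311542 + 4490² = 311542 + 20160100 = 20471642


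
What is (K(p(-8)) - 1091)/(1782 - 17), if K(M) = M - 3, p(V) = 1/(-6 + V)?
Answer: -15317/24710 ≈ -0.61987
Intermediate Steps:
K(M) = -3 + M
(K(p(-8)) - 1091)/(1782 - 17) = ((-3 + 1/(-6 - 8)) - 1091)/(1782 - 17) = ((-3 + 1/(-14)) - 1091)/1765 = ((-3 - 1/14) - 1091)*(1/1765) = (-43/14 - 1091)*(1/1765) = -15317/14*1/1765 = -15317/24710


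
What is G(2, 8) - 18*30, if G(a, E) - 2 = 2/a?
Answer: -537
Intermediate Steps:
G(a, E) = 2 + 2/a
G(2, 8) - 18*30 = (2 + 2/2) - 18*30 = (2 + 2*(½)) - 540 = (2 + 1) - 540 = 3 - 540 = -537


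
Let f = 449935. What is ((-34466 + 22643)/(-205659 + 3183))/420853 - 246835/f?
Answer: -1402230313803325/2556009706101212 ≈ -0.54860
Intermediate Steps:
((-34466 + 22643)/(-205659 + 3183))/420853 - 246835/f = ((-34466 + 22643)/(-205659 + 3183))/420853 - 246835/449935 = -11823/(-202476)*(1/420853) - 246835*1/449935 = -11823*(-1/202476)*(1/420853) - 49367/89987 = (3941/67492)*(1/420853) - 49367/89987 = 3941/28404210676 - 49367/89987 = -1402230313803325/2556009706101212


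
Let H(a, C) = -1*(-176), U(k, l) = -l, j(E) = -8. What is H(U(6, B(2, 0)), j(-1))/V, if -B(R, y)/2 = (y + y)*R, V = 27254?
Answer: 88/13627 ≈ 0.0064578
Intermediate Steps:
B(R, y) = -4*R*y (B(R, y) = -2*(y + y)*R = -2*2*y*R = -4*R*y)
H(a, C) = 176
H(U(6, B(2, 0)), j(-1))/V = 176/27254 = 176*(1/27254) = 88/13627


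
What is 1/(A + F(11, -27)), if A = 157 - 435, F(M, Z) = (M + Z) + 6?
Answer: -1/288 ≈ -0.0034722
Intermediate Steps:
F(M, Z) = 6 + M + Z
A = -278
1/(A + F(11, -27)) = 1/(-278 + (6 + 11 - 27)) = 1/(-278 - 10) = 1/(-288) = -1/288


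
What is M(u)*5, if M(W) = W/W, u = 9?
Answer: 5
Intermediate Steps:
M(W) = 1
M(u)*5 = 1*5 = 5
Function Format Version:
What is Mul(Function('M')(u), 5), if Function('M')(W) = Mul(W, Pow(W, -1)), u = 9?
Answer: 5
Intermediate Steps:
Function('M')(W) = 1
Mul(Function('M')(u), 5) = Mul(1, 5) = 5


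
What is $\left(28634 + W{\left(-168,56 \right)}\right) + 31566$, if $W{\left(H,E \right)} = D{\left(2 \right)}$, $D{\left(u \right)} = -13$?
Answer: $60187$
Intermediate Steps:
$W{\left(H,E \right)} = -13$
$\left(28634 + W{\left(-168,56 \right)}\right) + 31566 = \left(28634 - 13\right) + 31566 = 28621 + 31566 = 60187$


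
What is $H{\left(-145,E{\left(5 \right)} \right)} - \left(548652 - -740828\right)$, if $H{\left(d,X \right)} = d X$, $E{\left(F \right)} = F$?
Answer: $-1290205$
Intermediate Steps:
$H{\left(d,X \right)} = X d$
$H{\left(-145,E{\left(5 \right)} \right)} - \left(548652 - -740828\right) = 5 \left(-145\right) - \left(548652 - -740828\right) = -725 - \left(548652 + 740828\right) = -725 - 1289480 = -1290205$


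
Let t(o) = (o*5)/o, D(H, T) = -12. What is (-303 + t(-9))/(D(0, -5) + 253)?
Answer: -298/241 ≈ -1.2365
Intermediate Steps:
t(o) = 5 (t(o) = (5*o)/o = 5)
(-303 + t(-9))/(D(0, -5) + 253) = (-303 + 5)/(-12 + 253) = -298/241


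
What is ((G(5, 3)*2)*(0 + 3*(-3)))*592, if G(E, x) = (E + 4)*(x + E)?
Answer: -767232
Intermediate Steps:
G(E, x) = (4 + E)*(E + x)
((G(5, 3)*2)*(0 + 3*(-3)))*592 = (((5² + 4*5 + 4*3 + 5*3)*2)*(0 + 3*(-3)))*592 = (((25 + 20 + 12 + 15)*2)*(0 - 9))*592 = ((72*2)*(-9))*592 = (144*(-9))*592 = -1296*592 = -767232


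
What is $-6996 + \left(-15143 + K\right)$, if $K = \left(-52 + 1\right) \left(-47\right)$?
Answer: $-19742$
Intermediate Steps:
$K = 2397$ ($K = \left(-51\right) \left(-47\right) = 2397$)
$-6996 + \left(-15143 + K\right) = -6996 + \left(-15143 + 2397\right) = -6996 - 12746 = -19742$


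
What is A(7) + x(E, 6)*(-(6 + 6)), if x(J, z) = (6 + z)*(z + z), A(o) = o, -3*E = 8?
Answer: -1721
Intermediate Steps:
E = -8/3 (E = -1/3*8 = -8/3 ≈ -2.6667)
x(J, z) = 2*z*(6 + z) (x(J, z) = (6 + z)*(2*z) = 2*z*(6 + z))
A(7) + x(E, 6)*(-(6 + 6)) = 7 + (2*6*(6 + 6))*(-(6 + 6)) = 7 + (2*6*12)*(-1*12) = 7 + 144*(-12) = 7 - 1728 = -1721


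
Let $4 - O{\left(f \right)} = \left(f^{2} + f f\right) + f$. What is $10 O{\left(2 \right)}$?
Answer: $-60$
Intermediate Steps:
$O{\left(f \right)} = 4 - f - 2 f^{2}$ ($O{\left(f \right)} = 4 - \left(\left(f^{2} + f f\right) + f\right) = 4 - \left(\left(f^{2} + f^{2}\right) + f\right) = 4 - \left(2 f^{2} + f\right) = 4 - \left(f + 2 f^{2}\right) = 4 - f - 2 f^{2}$)
$10 O{\left(2 \right)} = 10 \left(4 - 2 - 2 \cdot 2^{2}\right) = 10 \left(4 - 2 - 8\right) = 10 \left(-6\right) = -60$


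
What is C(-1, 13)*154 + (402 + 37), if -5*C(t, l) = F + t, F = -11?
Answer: 4043/5 ≈ 808.60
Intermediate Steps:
C(t, l) = 11/5 - t/5 (C(t, l) = -(-11 + t)/5 = 11/5 - t/5)
C(-1, 13)*154 + (402 + 37) = (11/5 - ⅕*(-1))*154 + (402 + 37) = (11/5 + ⅕)*154 + 439 = (12/5)*154 + 439 = 1848/5 + 439 = 4043/5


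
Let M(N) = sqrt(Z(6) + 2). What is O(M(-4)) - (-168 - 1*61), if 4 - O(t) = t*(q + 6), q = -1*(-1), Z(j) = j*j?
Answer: 233 - 7*sqrt(38) ≈ 189.85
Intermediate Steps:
Z(j) = j**2
q = 1
M(N) = sqrt(38) (M(N) = sqrt(6**2 + 2) = sqrt(36 + 2) = sqrt(38))
O(t) = 4 - 7*t (O(t) = 4 - t*(1 + 6) = 4 - t*7 = 4 - 7*t)
O(M(-4)) - (-168 - 1*61) = (4 - 7*sqrt(38)) - (-168 - 1*61) = (4 - 7*sqrt(38)) - (-168 - 61) = (4 - 7*sqrt(38)) - 1*(-229) = (4 - 7*sqrt(38)) + 229 = 233 - 7*sqrt(38)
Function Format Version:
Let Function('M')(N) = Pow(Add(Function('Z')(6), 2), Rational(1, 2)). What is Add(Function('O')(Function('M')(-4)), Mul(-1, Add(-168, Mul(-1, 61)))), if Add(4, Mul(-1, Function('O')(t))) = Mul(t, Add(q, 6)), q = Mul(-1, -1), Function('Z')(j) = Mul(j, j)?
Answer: Add(233, Mul(-7, Pow(38, Rational(1, 2)))) ≈ 189.85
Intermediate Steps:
Function('Z')(j) = Pow(j, 2)
q = 1
Function('M')(N) = Pow(38, Rational(1, 2)) (Function('M')(N) = Pow(Add(Pow(6, 2), 2), Rational(1, 2)) = Pow(Add(36, 2), Rational(1, 2)) = Pow(38, Rational(1, 2)))
Function('O')(t) = Add(4, Mul(-7, t)) (Function('O')(t) = Add(4, Mul(-1, Mul(t, Add(1, 6)))) = Add(4, Mul(-1, Mul(t, 7))) = Add(4, Mul(-1, Mul(7, t))) = Add(4, Mul(-7, t)))
Add(Function('O')(Function('M')(-4)), Mul(-1, Add(-168, Mul(-1, 61)))) = Add(Add(4, Mul(-7, Pow(38, Rational(1, 2)))), Mul(-1, Add(-168, Mul(-1, 61)))) = Add(Add(4, Mul(-7, Pow(38, Rational(1, 2)))), Mul(-1, Add(-168, -61))) = Add(Add(4, Mul(-7, Pow(38, Rational(1, 2)))), Mul(-1, -229)) = Add(Add(4, Mul(-7, Pow(38, Rational(1, 2)))), 229) = Add(233, Mul(-7, Pow(38, Rational(1, 2))))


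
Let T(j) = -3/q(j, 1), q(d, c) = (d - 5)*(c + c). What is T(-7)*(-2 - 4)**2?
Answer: 9/2 ≈ 4.5000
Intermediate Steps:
q(d, c) = 2*c*(-5 + d) (q(d, c) = (-5 + d)*(2*c) = 2*c*(-5 + d))
T(j) = -3/(-10 + 2*j) (T(j) = -3*1/(2*(-5 + j)) = -3/(-10 + 2*j))
T(-7)*(-2 - 4)**2 = (-3/(-10 + 2*(-7)))*(-2 - 4)**2 = -3/(-10 - 14)*(-6)**2 = -3/(-24)*36 = -3*(-1/24)*36 = (1/8)*36 = 9/2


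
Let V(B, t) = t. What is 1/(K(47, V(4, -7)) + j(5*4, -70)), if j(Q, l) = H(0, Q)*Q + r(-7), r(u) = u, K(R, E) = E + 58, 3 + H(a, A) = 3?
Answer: 1/44 ≈ 0.022727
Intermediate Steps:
H(a, A) = 0 (H(a, A) = -3 + 3 = 0)
K(R, E) = 58 + E
j(Q, l) = -7 (j(Q, l) = 0*Q - 7 = 0 - 7 = -7)
1/(K(47, V(4, -7)) + j(5*4, -70)) = 1/((58 - 7) - 7) = 1/(51 - 7) = 1/44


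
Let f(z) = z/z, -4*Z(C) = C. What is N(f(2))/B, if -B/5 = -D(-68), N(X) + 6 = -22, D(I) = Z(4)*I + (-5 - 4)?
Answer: -28/295 ≈ -0.094915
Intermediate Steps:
Z(C) = -C/4
D(I) = -9 - I (D(I) = (-¼*4)*I + (-5 - 4) = -I - 9 = -9 - I)
f(z) = 1
N(X) = -28 (N(X) = -6 - 22 = -28)
B = 295 (B = -(-5)*(-9 - 1*(-68)) = -(-5)*(-9 + 68) = -(-5)*59 = -5*(-59) = 295)
N(f(2))/B = -28/295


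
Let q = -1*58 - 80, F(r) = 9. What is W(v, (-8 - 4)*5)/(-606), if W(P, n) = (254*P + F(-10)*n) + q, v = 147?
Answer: -6110/101 ≈ -60.495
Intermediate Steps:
q = -138 (q = -58 - 80 = -138)
W(P, n) = -138 + 9*n + 254*P (W(P, n) = (254*P + 9*n) - 138 = (9*n + 254*P) - 138 = -138 + 9*n + 254*P)
W(v, (-8 - 4)*5)/(-606) = (-138 + 9*((-8 - 4)*5) + 254*147)/(-606) = (-138 + 9*(-12*5) + 37338)*(-1/606) = (-138 + 9*(-60) + 37338)*(-1/606) = (-138 - 540 + 37338)*(-1/606) = 36660*(-1/606) = -6110/101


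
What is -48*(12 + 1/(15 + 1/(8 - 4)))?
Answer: -35328/61 ≈ -579.15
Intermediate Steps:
-48*(12 + 1/(15 + 1/(8 - 4))) = -48*(12 + 1/(15 + 1/4)) = -48*(12 + 1/(15 + ¼)) = -48*(12 + 1/(61/4)) = -48*(12 + 4/61) = -48*736/61 = -35328/61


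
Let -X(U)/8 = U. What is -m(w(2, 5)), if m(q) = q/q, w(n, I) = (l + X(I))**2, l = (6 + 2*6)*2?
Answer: -1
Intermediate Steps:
X(U) = -8*U
l = 36 (l = (6 + 12)*2 = 18*2 = 36)
w(n, I) = (36 - 8*I)**2
m(q) = 1
-m(w(2, 5)) = -1*1 = -1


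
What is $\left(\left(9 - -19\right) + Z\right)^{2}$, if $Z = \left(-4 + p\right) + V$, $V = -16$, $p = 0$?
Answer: $64$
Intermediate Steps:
$Z = -20$ ($Z = \left(-4 + 0\right) - 16 = -4 - 16 = -20$)
$\left(\left(9 - -19\right) + Z\right)^{2} = \left(\left(9 - -19\right) - 20\right)^{2} = \left(\left(9 + 19\right) - 20\right)^{2} = \left(28 - 20\right)^{2} = 8^{2} = 64$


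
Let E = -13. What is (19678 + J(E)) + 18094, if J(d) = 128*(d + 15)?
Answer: 38028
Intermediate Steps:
J(d) = 1920 + 128*d (J(d) = 128*(15 + d) = 1920 + 128*d)
(19678 + J(E)) + 18094 = (19678 + (1920 + 128*(-13))) + 18094 = (19678 + (1920 - 1664)) + 18094 = (19678 + 256) + 18094 = 19934 + 18094 = 38028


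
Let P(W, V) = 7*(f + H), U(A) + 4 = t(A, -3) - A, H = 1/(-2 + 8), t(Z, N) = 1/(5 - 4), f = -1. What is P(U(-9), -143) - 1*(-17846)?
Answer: 107041/6 ≈ 17840.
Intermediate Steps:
t(Z, N) = 1 (t(Z, N) = 1/1 = 1)
H = 1/6 ≈ 0.16667
U(A) = -3 - A (U(A) = -4 + (1 - A) = -3 - A)
P(W, V) = -35/6 (P(W, V) = 7*(-1 + 1/6) = 7*(-5/6) = -35/6)
P(U(-9), -143) - 1*(-17846) = -35/6 - 1*(-17846) = -35/6 + 17846 = 107041/6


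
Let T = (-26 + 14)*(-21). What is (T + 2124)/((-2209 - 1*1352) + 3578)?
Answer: 2376/17 ≈ 139.76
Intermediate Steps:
T = 252 (T = -12*(-21) = 252)
(T + 2124)/((-2209 - 1*1352) + 3578) = (252 + 2124)/((-2209 - 1*1352) + 3578) = 2376/((-2209 - 1352) + 3578) = 2376/(-3561 + 3578) = 2376/17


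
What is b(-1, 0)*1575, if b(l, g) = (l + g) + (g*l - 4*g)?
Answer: -1575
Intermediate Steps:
b(l, g) = l - 3*g + g*l (b(l, g) = (g + l) + (-4*g + g*l) = l - 3*g + g*l)
b(-1, 0)*1575 = (-1 - 3*0 + 0*(-1))*1575 = (-1 + 0 + 0)*1575 = -1*1575 = -1575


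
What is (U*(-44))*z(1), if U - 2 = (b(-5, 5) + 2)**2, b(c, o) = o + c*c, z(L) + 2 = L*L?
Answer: 45144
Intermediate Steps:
z(L) = -2 + L**2 (z(L) = -2 + L*L = -2 + L**2)
b(c, o) = o + c**2
U = 1026 (U = 2 + ((5 + (-5)**2) + 2)**2 = 2 + ((5 + 25) + 2)**2 = 2 + (30 + 2)**2 = 2 + 32**2 = 2 + 1024 = 1026)
(U*(-44))*z(1) = (1026*(-44))*(-2 + 1**2) = -45144*(-2 + 1) = -45144*(-1) = 45144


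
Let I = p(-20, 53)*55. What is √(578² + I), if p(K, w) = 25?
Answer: √335459 ≈ 579.19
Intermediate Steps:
I = 1375 (I = 25*55 = 1375)
√(578² + I) = √(578² + 1375) = √(334084 + 1375) = √335459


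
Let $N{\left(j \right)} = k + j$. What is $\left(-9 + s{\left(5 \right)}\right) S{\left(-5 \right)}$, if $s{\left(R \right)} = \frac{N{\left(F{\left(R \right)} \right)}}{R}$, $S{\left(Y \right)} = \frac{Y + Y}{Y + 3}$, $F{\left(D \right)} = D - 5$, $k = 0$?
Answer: $-45$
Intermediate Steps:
$F{\left(D \right)} = -5 + D$
$N{\left(j \right)} = j$ ($N{\left(j \right)} = 0 + j = j$)
$S{\left(Y \right)} = \frac{2 Y}{3 + Y}$
$s{\left(R \right)} = \frac{-5 + R}{R}$
$\left(-9 + s{\left(5 \right)}\right) S{\left(-5 \right)} = \left(-9 + \frac{-5 + 5}{5}\right) 2 \left(-5\right) \frac{1}{3 - 5} = \left(-9 + \frac{1}{5} \cdot 0\right) 2 \left(-5\right) \frac{1}{-2} = \left(-9 + 0\right) 2 \left(-5\right) \left(- \frac{1}{2}\right) = \left(-9\right) 5 = -45$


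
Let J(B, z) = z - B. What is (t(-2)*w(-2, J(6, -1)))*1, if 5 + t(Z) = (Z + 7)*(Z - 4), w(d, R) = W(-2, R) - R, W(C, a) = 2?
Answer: -315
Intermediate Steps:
w(d, R) = 2 - R
t(Z) = -5 + (-4 + Z)*(7 + Z) (t(Z) = -5 + (Z + 7)*(Z - 4) = -5 + (7 + Z)*(-4 + Z) = -5 + (-4 + Z)*(7 + Z))
(t(-2)*w(-2, J(6, -1)))*1 = ((-33 + (-2)² + 3*(-2))*(2 - (-1 - 1*6)))*1 = ((-33 + 4 - 6)*(2 - (-1 - 6)))*1 = -35*(2 - 1*(-7))*1 = -35*(2 + 7)*1 = -35*9*1 = -315*1 = -315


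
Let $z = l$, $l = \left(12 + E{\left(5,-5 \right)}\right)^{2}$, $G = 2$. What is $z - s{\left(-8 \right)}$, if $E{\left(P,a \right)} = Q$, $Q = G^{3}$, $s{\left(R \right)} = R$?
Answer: $408$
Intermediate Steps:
$Q = 8$ ($Q = 2^{3} = 8$)
$E{\left(P,a \right)} = 8$
$l = 400$ ($l = \left(12 + 8\right)^{2} = 20^{2} = 400$)
$z = 400$
$z - s{\left(-8 \right)} = 400 - -8 = 400 + 8 = 408$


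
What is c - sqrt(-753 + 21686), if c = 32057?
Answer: 32057 - 11*sqrt(173) ≈ 31912.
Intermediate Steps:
c - sqrt(-753 + 21686) = 32057 - sqrt(-753 + 21686) = 32057 - sqrt(20933) = 32057 - 11*sqrt(173)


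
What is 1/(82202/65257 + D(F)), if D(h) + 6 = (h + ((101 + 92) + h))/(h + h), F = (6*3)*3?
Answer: -7047756/13766363 ≈ -0.51196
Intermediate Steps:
F = 54 (F = 18*3 = 54)
D(h) = -6 + (193 + 2*h)/(2*h) (D(h) = -6 + (h + ((101 + 92) + h))/(h + h) = -6 + (h + (193 + h))/((2*h)) = -6 + (193 + 2*h)*(1/(2*h)) = -6 + (193 + 2*h)/(2*h))
1/(82202/65257 + D(F)) = 1/(82202/65257 + (-5 + (193/2)/54)) = 1/(82202*(1/65257) + (-5 + (193/2)*(1/54))) = 1/(82202/65257 + (-5 + 193/108)) = 1/(82202/65257 - 347/108) = 1/(-13766363/7047756) = -7047756/13766363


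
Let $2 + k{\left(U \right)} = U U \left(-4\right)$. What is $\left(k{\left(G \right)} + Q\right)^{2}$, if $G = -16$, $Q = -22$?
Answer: $1098304$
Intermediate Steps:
$k{\left(U \right)} = -2 - 4 U^{2}$ ($k{\left(U \right)} = -2 + U U \left(-4\right) = -2 + U^{2} \left(-4\right) = -2 - 4 U^{2}$)
$\left(k{\left(G \right)} + Q\right)^{2} = \left(\left(-2 - 4 \left(-16\right)^{2}\right) - 22\right)^{2} = \left(\left(-2 - 1024\right) - 22\right)^{2} = \left(-1026 - 22\right)^{2} = \left(-1048\right)^{2} = 1098304$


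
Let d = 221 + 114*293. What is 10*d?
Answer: 336230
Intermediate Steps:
d = 33623 (d = 221 + 33402 = 33623)
10*d = 10*33623 = 336230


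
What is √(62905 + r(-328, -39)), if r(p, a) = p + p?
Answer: √62249 ≈ 249.50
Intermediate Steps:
r(p, a) = 2*p
√(62905 + r(-328, -39)) = √(62905 + 2*(-328)) = √(62905 - 656) = √62249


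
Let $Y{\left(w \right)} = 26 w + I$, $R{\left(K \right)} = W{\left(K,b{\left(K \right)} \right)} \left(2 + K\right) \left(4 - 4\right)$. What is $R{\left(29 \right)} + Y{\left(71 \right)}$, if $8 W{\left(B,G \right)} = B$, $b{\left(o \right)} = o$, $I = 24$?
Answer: $1870$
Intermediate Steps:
$W{\left(B,G \right)} = \frac{B}{8}$
$R{\left(K \right)} = 0$ ($R{\left(K \right)} = \frac{K}{8} \left(2 + K\right) \left(4 - 4\right) = \frac{K}{8} \left(2 + K\right) 0 = \frac{K}{8} \cdot 0 = 0$)
$Y{\left(w \right)} = 24 + 26 w$ ($Y{\left(w \right)} = 26 w + 24 = 24 + 26 w$)
$R{\left(29 \right)} + Y{\left(71 \right)} = 0 + \left(24 + 26 \cdot 71\right) = 0 + \left(24 + 1846\right) = 0 + 1870 = 1870$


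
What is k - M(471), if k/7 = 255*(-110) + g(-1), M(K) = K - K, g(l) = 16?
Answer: -196238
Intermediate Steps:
M(K) = 0
k = -196238 (k = 7*(255*(-110) + 16) = 7*(-28050 + 16) = 7*(-28034) = -196238)
k - M(471) = -196238 - 1*0 = -196238 + 0 = -196238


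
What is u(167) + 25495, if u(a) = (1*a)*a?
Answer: 53384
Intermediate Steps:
u(a) = a² (u(a) = a*a = a²)
u(167) + 25495 = 167² + 25495 = 27889 + 25495 = 53384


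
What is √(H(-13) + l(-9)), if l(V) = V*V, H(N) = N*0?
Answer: 9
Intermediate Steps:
H(N) = 0
l(V) = V²
√(H(-13) + l(-9)) = √(0 + (-9)²) = √(0 + 81) = √81 = 9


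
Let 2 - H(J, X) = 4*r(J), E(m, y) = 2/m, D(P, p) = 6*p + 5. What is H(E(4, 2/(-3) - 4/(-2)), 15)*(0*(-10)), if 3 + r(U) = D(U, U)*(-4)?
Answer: 0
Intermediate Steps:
D(P, p) = 5 + 6*p
r(U) = -23 - 24*U (r(U) = -3 + (5 + 6*U)*(-4) = -3 + (-20 - 24*U) = -23 - 24*U)
H(J, X) = 94 + 96*J (H(J, X) = 2 - 4*(-23 - 24*J) = 2 - (-92 - 96*J) = 2 + (92 + 96*J) = 94 + 96*J)
H(E(4, 2/(-3) - 4/(-2)), 15)*(0*(-10)) = (94 + 96*(2/4))*(0*(-10)) = (94 + 96*(2*(1/4)))*0 = (94 + 96*(1/2))*0 = (94 + 48)*0 = 142*0 = 0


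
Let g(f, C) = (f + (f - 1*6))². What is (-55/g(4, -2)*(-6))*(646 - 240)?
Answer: 33495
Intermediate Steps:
g(f, C) = (-6 + 2*f)² (g(f, C) = (f + (f - 6))² = (f + (-6 + f))² = (-6 + 2*f)²)
(-55/g(4, -2)*(-6))*(646 - 240) = (-55/(4*(-3 + 4)²)*(-6))*(646 - 240) = (-55/(4*1²)*(-6))*406 = (-55/(4*1)*(-6))*406 = (-55/4*(-6))*406 = (-11*5/4*(-6))*406 = -55/4*(-6)*406 = (165/2)*406 = 33495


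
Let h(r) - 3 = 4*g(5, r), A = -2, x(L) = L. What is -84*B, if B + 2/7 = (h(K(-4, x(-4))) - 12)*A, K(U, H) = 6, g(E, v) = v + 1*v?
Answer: 6576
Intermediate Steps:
g(E, v) = 2*v (g(E, v) = v + v = 2*v)
h(r) = 3 + 8*r (h(r) = 3 + 4*(2*r) = 3 + 8*r)
B = -548/7 (B = -2/7 + ((3 + 8*6) - 12)*(-2) = -2/7 + ((3 + 48) - 12)*(-2) = -2/7 + (51 - 12)*(-2) = -2/7 + 39*(-2) = -2/7 - 78 = -548/7 ≈ -78.286)
-84*B = -84*(-548/7) = 6576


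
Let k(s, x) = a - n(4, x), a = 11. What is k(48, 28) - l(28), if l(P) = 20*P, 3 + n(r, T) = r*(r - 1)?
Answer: -558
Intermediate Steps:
n(r, T) = -3 + r*(-1 + r) (n(r, T) = -3 + r*(r - 1) = -3 + r*(-1 + r))
k(s, x) = 2 (k(s, x) = 11 - (-3 + 4² - 1*4) = 11 - (-3 + 16 - 4) = 11 - 1*9 = 11 - 9 = 2)
k(48, 28) - l(28) = 2 - 20*28 = 2 - 1*560 = 2 - 560 = -558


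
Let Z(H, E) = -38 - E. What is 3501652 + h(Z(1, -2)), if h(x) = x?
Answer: 3501616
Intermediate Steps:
3501652 + h(Z(1, -2)) = 3501652 + (-38 - 1*(-2)) = 3501652 + (-38 + 2) = 3501652 - 36 = 3501616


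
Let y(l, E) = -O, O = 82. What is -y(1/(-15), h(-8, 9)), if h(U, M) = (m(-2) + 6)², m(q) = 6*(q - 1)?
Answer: 82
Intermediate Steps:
m(q) = -6 + 6*q (m(q) = 6*(-1 + q) = -6 + 6*q)
h(U, M) = 144 (h(U, M) = ((-6 + 6*(-2)) + 6)² = ((-6 - 12) + 6)² = (-18 + 6)² = (-12)² = 144)
y(l, E) = -82 (y(l, E) = -1*82 = -82)
-y(1/(-15), h(-8, 9)) = -1*(-82) = 82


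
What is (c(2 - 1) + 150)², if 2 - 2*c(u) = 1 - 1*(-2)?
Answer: 89401/4 ≈ 22350.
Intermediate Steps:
c(u) = -½ (c(u) = 1 - (1 - 1*(-2))/2 = 1 - (1 + 2)/2 = 1 - ½*3 = 1 - 3/2 = -½)
(c(2 - 1) + 150)² = (-½ + 150)² = (299/2)² = 89401/4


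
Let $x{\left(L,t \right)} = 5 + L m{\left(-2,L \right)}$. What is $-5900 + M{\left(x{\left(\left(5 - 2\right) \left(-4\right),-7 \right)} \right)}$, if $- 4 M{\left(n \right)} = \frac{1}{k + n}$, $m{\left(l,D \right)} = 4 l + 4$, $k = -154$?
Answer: $- \frac{2383599}{404} \approx -5900.0$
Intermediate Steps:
$m{\left(l,D \right)} = 4 + 4 l$
$x{\left(L,t \right)} = 5 - 4 L$ ($x{\left(L,t \right)} = 5 + L \left(4 + 4 \left(-2\right)\right) = 5 + L \left(4 - 8\right) = 5 + L \left(-4\right) = 5 - 4 L$)
$M{\left(n \right)} = - \frac{1}{4 \left(-154 + n\right)}$
$-5900 + M{\left(x{\left(\left(5 - 2\right) \left(-4\right),-7 \right)} \right)} = -5900 - \frac{1}{-616 + 4 \left(5 - 4 \left(5 - 2\right) \left(-4\right)\right)} = -5900 - \frac{1}{-616 + 4 \left(5 - 4 \cdot 3 \left(-4\right)\right)} = -5900 - \frac{1}{-616 + 4 \left(5 - -48\right)} = -5900 - \frac{1}{-616 + 4 \left(5 + 48\right)} = -5900 - \frac{1}{-616 + 4 \cdot 53} = -5900 - \frac{1}{-616 + 212} = -5900 - \frac{1}{-404} = -5900 - - \frac{1}{404} = -5900 + \frac{1}{404} = - \frac{2383599}{404}$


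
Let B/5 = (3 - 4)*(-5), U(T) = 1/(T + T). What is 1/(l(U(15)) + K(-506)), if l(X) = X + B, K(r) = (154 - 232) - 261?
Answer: -30/9419 ≈ -0.0031851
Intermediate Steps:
U(T) = 1/(2*T)
K(r) = -339 (K(r) = -78 - 261 = -339)
B = 25 (B = 5*((3 - 4)*(-5)) = 5*(-1*(-5)) = 5*5 = 25)
l(X) = 25 + X (l(X) = X + 25 = 25 + X)
1/(l(U(15)) + K(-506)) = 1/((25 + (1/2)/15) - 339) = 1/((25 + (1/2)*(1/15)) - 339) = 1/((25 + 1/30) - 339) = 1/(751/30 - 339) = 1/(-9419/30) = -30/9419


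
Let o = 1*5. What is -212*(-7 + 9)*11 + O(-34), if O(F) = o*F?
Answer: -4834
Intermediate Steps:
o = 5
O(F) = 5*F
-212*(-7 + 9)*11 + O(-34) = -212*(-7 + 9)*11 + 5*(-34) = -424*11 - 170 = -212*22 - 170 = -4664 - 170 = -4834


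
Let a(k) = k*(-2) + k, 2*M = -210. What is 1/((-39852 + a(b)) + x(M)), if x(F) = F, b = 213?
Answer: -1/40170 ≈ -2.4894e-5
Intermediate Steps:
M = -105 (M = (½)*(-210) = -105)
a(k) = -k (a(k) = -2*k + k = -k)
1/((-39852 + a(b)) + x(M)) = 1/((-39852 - 1*213) - 105) = 1/((-39852 - 213) - 105) = 1/(-40065 - 105) = 1/(-40170) = -1/40170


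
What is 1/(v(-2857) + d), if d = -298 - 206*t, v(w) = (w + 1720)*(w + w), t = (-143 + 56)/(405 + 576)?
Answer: 327/2124368014 ≈ 1.5393e-7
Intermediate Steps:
t = -29/327 (t = -87/981 = -87*1/981 = -29/327 ≈ -0.088685)
v(w) = 2*w*(1720 + w) (v(w) = (1720 + w)*(2*w) = 2*w*(1720 + w))
d = -91472/327 (d = -298 - 206*(-29/327) = -298 + 5974/327 = -91472/327 ≈ -279.73)
1/(v(-2857) + d) = 1/(2*(-2857)*(1720 - 2857) - 91472/327) = 1/(2*(-2857)*(-1137) - 91472/327) = 1/(6496818 - 91472/327) = 1/(2124368014/327) = 327/2124368014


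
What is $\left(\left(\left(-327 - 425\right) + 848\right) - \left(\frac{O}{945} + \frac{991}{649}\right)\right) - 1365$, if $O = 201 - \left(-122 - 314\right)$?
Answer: $- \frac{111376279}{87615} \approx -1271.2$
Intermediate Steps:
$O = 637$ ($O = 201 - \left(-122 - 314\right) = 201 - -436 = 201 + 436 = 637$)
$\left(\left(\left(-327 - 425\right) + 848\right) - \left(\frac{O}{945} + \frac{991}{649}\right)\right) - 1365 = \left(\left(\left(-327 - 425\right) + 848\right) - \left(\frac{637}{945} + \frac{991}{649}\right)\right) - 1365 = \left(\left(-752 + 848\right) - \left(637 \cdot \frac{1}{945} + 991 \cdot \frac{1}{649}\right)\right) - 1365 = \left(96 - \left(\frac{91}{135} + \frac{991}{649}\right)\right) - 1365 = \left(96 - \frac{192844}{87615}\right) - 1365 = \frac{8218196}{87615} - 1365 = - \frac{111376279}{87615}$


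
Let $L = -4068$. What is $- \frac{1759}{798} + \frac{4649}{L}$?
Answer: $- \frac{1810919}{541044} \approx -3.3471$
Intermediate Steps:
$- \frac{1759}{798} + \frac{4649}{L} = - \frac{1759}{798} + \frac{4649}{-4068} = \left(-1759\right) \frac{1}{798} + 4649 \left(- \frac{1}{4068}\right) = - \frac{1759}{798} - \frac{4649}{4068} = - \frac{1810919}{541044}$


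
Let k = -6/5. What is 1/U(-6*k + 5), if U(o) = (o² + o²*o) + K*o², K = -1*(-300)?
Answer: 125/5827086 ≈ 2.1452e-5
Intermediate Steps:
k = -6/5 (k = -6*⅕ = -6/5 ≈ -1.2000)
K = 300
U(o) = o³ + 301*o² (U(o) = (o² + o²*o) + 300*o² = (o² + o³) + 300*o² = o³ + 301*o²)
1/U(-6*k + 5) = 1/((-6*(-6/5) + 5)²*(301 + (-6*(-6/5) + 5))) = 1/((36/5 + 5)²*(301 + (36/5 + 5))) = 1/((61/5)²*(301 + 61/5)) = 1/((3721/25)*(1566/5)) = 1/(5827086/125) = 125/5827086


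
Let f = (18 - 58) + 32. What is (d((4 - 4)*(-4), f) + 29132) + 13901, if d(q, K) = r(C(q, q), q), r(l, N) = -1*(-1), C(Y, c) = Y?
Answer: 43034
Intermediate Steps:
r(l, N) = 1
f = -8 (f = -40 + 32 = -8)
d(q, K) = 1
(d((4 - 4)*(-4), f) + 29132) + 13901 = (1 + 29132) + 13901 = 29133 + 13901 = 43034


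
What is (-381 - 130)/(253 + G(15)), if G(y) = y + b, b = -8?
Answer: -511/260 ≈ -1.9654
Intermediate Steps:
G(y) = -8 + y (G(y) = y - 8 = -8 + y)
(-381 - 130)/(253 + G(15)) = (-381 - 130)/(253 + (-8 + 15)) = -511/(253 + 7) = -511/260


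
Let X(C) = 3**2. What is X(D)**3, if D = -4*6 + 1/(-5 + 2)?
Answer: 729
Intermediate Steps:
D = -73/3 (D = -24 + 1/(-3) = -24 - 1/3 = -73/3 ≈ -24.333)
X(C) = 9
X(D)**3 = 9**3 = 729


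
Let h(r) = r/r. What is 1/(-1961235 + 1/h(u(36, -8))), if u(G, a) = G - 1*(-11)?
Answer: -1/1961234 ≈ -5.0988e-7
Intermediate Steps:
u(G, a) = 11 + G (u(G, a) = G + 11 = 11 + G)
h(r) = 1
1/(-1961235 + 1/h(u(36, -8))) = 1/(-1961235 + 1/1) = 1/(-1961235 + 1) = 1/(-1961234) = -1/1961234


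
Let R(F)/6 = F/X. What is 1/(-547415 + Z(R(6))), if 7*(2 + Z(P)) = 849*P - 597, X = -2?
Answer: -7/3847798 ≈ -1.8192e-6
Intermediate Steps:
R(F) = -3*F (R(F) = 6*(F/(-2)) = 6*(F*(-½)) = 6*(-F/2) = -3*F)
Z(P) = -611/7 + 849*P/7 (Z(P) = -2 + (849*P - 597)/7 = -2 + (-597 + 849*P)/7 = -2 + (-597/7 + 849*P/7) = -611/7 + 849*P/7)
1/(-547415 + Z(R(6))) = 1/(-547415 + (-611/7 + 849*(-3*6)/7)) = 1/(-547415 + (-611/7 + (849/7)*(-18))) = 1/(-547415 + (-611/7 - 15282/7)) = 1/(-547415 - 15893/7) = 1/(-3847798/7) = -7/3847798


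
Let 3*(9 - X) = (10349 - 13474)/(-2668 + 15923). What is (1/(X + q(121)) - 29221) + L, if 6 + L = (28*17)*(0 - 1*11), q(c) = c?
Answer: -35652482492/1034515 ≈ -34463.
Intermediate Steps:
X = 72202/7953 (X = 9 - (10349 - 13474)/(3*(-2668 + 15923)) = 9 - (-3125)/(3*13255) = 9 - 1/3*(-625/2651) = 9 + 625/7953 = 72202/7953 ≈ 9.0786)
L = -5242 (L = -6 + (28*17)*(0 - 1*11) = -6 + 476*(0 - 11) = -6 + 476*(-11) = -6 - 5236 = -5242)
(1/(X + q(121)) - 29221) + L = (1/(72202/7953 + 121) - 29221) - 5242 = (1/(1034515/7953) - 29221) - 5242 = (7953/1034515 - 29221) - 5242 = -30229554862/1034515 - 5242 = -35652482492/1034515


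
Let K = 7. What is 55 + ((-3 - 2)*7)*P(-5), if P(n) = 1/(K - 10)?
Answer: 200/3 ≈ 66.667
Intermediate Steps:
P(n) = -⅓ (P(n) = 1/(7 - 10) = 1/(-3) = -⅓)
55 + ((-3 - 2)*7)*P(-5) = 55 + ((-3 - 2)*7)*(-⅓) = 55 - 5*7*(-⅓) = 55 - 35*(-⅓) = 55 + 35/3 = 200/3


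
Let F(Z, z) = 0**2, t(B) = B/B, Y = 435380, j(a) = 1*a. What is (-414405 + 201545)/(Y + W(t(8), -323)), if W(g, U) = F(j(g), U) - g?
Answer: -212860/435379 ≈ -0.48891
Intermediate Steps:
j(a) = a
t(B) = 1
F(Z, z) = 0
W(g, U) = -g (W(g, U) = 0 - g = -g)
(-414405 + 201545)/(Y + W(t(8), -323)) = (-414405 + 201545)/(435380 - 1*1) = -212860/(435380 - 1) = -212860/435379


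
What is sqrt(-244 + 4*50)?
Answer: 2*I*sqrt(11) ≈ 6.6332*I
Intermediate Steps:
sqrt(-244 + 4*50) = sqrt(-244 + 200) = sqrt(-44) = 2*I*sqrt(11)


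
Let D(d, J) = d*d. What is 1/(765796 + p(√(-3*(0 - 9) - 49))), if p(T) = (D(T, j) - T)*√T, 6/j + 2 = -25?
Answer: 1/(765796 - 22^(¼)*√I*(22 + I*√22)) ≈ 1.3059e-6 + 7.0e-11*I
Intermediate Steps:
j = -2/9 (j = 6/(-2 - 25) = 6/(-27) = 6*(-1/27) = -2/9 ≈ -0.22222)
D(d, J) = d²
p(T) = √T*(T² - T) (p(T) = (T² - T)*√T = √T*(T² - T))
1/(765796 + p(√(-3*(0 - 9) - 49))) = 1/(765796 + (√(-3*(0 - 9) - 49))^(3/2)*(-1 + √(-3*(0 - 9) - 49))) = 1/(765796 + (√(-3*(-9) - 49))^(3/2)*(-1 + √(-3*(-9) - 49))) = 1/(765796 + (√(27 - 49))^(3/2)*(-1 + √(27 - 49))) = 1/(765796 + (√(-22))^(3/2)*(-1 + √(-22))) = 1/(765796 + (I*√22)^(3/2)*(-1 + I*√22)) = 1/(765796 + (22^(¾)*I^(3/2))*(-1 + I*√22)) = 1/(765796 + 22^(¾)*I^(3/2)*(-1 + I*√22))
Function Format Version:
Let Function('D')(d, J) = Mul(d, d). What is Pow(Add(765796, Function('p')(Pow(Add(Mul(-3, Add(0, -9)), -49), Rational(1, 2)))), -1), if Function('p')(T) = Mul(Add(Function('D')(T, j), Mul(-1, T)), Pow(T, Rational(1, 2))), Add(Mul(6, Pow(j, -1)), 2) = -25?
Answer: Pow(Add(765796, Mul(-1, Pow(22, Rational(1, 4)), Pow(I, Rational(1, 2)), Add(22, Mul(I, Pow(22, Rational(1, 2)))))), -1) ≈ Add(1.3059e-6, Mul(7.0e-11, I))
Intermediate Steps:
j = Rational(-2, 9) (j = Mul(6, Pow(Add(-2, -25), -1)) = Mul(6, Pow(-27, -1)) = Mul(6, Rational(-1, 27)) = Rational(-2, 9) ≈ -0.22222)
Function('D')(d, J) = Pow(d, 2)
Function('p')(T) = Mul(Pow(T, Rational(1, 2)), Add(Pow(T, 2), Mul(-1, T))) (Function('p')(T) = Mul(Add(Pow(T, 2), Mul(-1, T)), Pow(T, Rational(1, 2))) = Mul(Pow(T, Rational(1, 2)), Add(Pow(T, 2), Mul(-1, T))))
Pow(Add(765796, Function('p')(Pow(Add(Mul(-3, Add(0, -9)), -49), Rational(1, 2)))), -1) = Pow(Add(765796, Mul(Pow(Pow(Add(Mul(-3, Add(0, -9)), -49), Rational(1, 2)), Rational(3, 2)), Add(-1, Pow(Add(Mul(-3, Add(0, -9)), -49), Rational(1, 2))))), -1) = Pow(Add(765796, Mul(Pow(Pow(Add(Mul(-3, -9), -49), Rational(1, 2)), Rational(3, 2)), Add(-1, Pow(Add(Mul(-3, -9), -49), Rational(1, 2))))), -1) = Pow(Add(765796, Mul(Pow(Pow(Add(27, -49), Rational(1, 2)), Rational(3, 2)), Add(-1, Pow(Add(27, -49), Rational(1, 2))))), -1) = Pow(Add(765796, Mul(Pow(Pow(-22, Rational(1, 2)), Rational(3, 2)), Add(-1, Pow(-22, Rational(1, 2))))), -1) = Pow(Add(765796, Mul(Pow(Mul(I, Pow(22, Rational(1, 2))), Rational(3, 2)), Add(-1, Mul(I, Pow(22, Rational(1, 2)))))), -1) = Pow(Add(765796, Mul(Mul(Pow(22, Rational(3, 4)), Pow(I, Rational(3, 2))), Add(-1, Mul(I, Pow(22, Rational(1, 2)))))), -1) = Pow(Add(765796, Mul(Pow(22, Rational(3, 4)), Pow(I, Rational(3, 2)), Add(-1, Mul(I, Pow(22, Rational(1, 2)))))), -1)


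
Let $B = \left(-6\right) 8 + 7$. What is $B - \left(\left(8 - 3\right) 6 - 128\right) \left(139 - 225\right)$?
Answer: $-8469$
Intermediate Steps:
$B = -41$ ($B = -48 + 7 = -41$)
$B - \left(\left(8 - 3\right) 6 - 128\right) \left(139 - 225\right) = -41 - \left(\left(8 - 3\right) 6 - 128\right) \left(139 - 225\right) = -41 - \left(5 \cdot 6 - 128\right) \left(-86\right) = -41 - \left(30 - 128\right) \left(-86\right) = -41 - \left(-98\right) \left(-86\right) = -41 - 8428 = -8469$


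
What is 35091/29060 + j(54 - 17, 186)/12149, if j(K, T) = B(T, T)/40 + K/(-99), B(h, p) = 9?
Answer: 16882122973/13980777624 ≈ 1.2075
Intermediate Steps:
j(K, T) = 9/40 - K/99 (j(K, T) = 9/40 + K/(-99) = 9*(1/40) + K*(-1/99) = 9/40 - K/99)
35091/29060 + j(54 - 17, 186)/12149 = 35091/29060 + (9/40 - (54 - 17)/99)/12149 = 35091*(1/29060) + (9/40 - 1/99*37)*(1/12149) = 35091/29060 + (9/40 - 37/99)*(1/12149) = 35091/29060 - 589/3960*1/12149 = 35091/29060 - 589/48110040 = 16882122973/13980777624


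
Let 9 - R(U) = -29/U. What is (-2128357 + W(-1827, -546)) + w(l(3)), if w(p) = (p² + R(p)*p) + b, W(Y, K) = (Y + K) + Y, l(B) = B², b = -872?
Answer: -2133238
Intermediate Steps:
R(U) = 9 + 29/U (R(U) = 9 - (-29)/U = 9 + 29/U)
W(Y, K) = K + 2*Y (W(Y, K) = (K + Y) + Y = K + 2*Y)
w(p) = -872 + p² + p*(9 + 29/p) (w(p) = (p² + (9 + 29/p)*p) - 872 = (p² + p*(9 + 29/p)) - 872 = -872 + p² + p*(9 + 29/p))
(-2128357 + W(-1827, -546)) + w(l(3)) = (-2128357 + (-546 + 2*(-1827))) + (-843 + (3²)² + 9*3²) = (-2128357 + (-546 - 3654)) + (-843 + 9² + 9*9) = (-2128357 - 4200) + (-843 + 81 + 81) = -2132557 - 681 = -2133238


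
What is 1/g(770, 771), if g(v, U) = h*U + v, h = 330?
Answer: 1/255200 ≈ 3.9185e-6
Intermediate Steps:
g(v, U) = v + 330*U (g(v, U) = 330*U + v = v + 330*U)
1/g(770, 771) = 1/(770 + 330*771) = 1/(770 + 254430) = 1/255200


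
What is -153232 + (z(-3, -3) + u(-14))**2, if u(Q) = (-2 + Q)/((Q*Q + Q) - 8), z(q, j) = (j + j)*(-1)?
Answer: -1159548812/7569 ≈ -1.5320e+5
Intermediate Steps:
z(q, j) = -2*j (z(q, j) = (2*j)*(-1) = -2*j)
u(Q) = (-2 + Q)/(-8 + Q + Q**2) (u(Q) = (-2 + Q)/((Q**2 + Q) - 8) = (-2 + Q)/((Q + Q**2) - 8) = (-2 + Q)/(-8 + Q + Q**2))
-153232 + (z(-3, -3) + u(-14))**2 = -153232 + (-2*(-3) + (-2 - 14)/(-8 - 14 + (-14)**2))**2 = -153232 + (6 - 16/(-8 - 14 + 196))**2 = -153232 + (6 - 16/174)**2 = -153232 + (6 + (1/174)*(-16))**2 = -153232 + (6 - 8/87)**2 = -153232 + (514/87)**2 = -153232 + 264196/7569 = -1159548812/7569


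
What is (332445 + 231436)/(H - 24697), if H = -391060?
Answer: -563881/415757 ≈ -1.3563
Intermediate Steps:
(332445 + 231436)/(H - 24697) = (332445 + 231436)/(-391060 - 24697) = 563881/(-415757) = 563881*(-1/415757) = -563881/415757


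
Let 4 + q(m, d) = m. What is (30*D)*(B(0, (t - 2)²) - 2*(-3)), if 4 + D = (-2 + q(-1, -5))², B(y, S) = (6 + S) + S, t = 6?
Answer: 59400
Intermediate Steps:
q(m, d) = -4 + m
B(y, S) = 6 + 2*S
D = 45 (D = -4 + (-2 + (-4 - 1))² = -4 + (-2 - 5)² = -4 + (-7)² = -4 + 49 = 45)
(30*D)*(B(0, (t - 2)²) - 2*(-3)) = (30*45)*((6 + 2*(6 - 2)²) - 2*(-3)) = 1350*((6 + 2*4²) + 6) = 1350*((6 + 2*16) + 6) = 1350*((6 + 32) + 6) = 1350*(38 + 6) = 1350*44 = 59400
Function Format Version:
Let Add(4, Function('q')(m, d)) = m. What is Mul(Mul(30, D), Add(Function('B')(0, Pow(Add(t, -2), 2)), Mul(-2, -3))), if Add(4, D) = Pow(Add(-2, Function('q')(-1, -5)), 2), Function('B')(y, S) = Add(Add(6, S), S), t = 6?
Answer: 59400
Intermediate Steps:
Function('q')(m, d) = Add(-4, m)
Function('B')(y, S) = Add(6, Mul(2, S))
D = 45 (D = Add(-4, Pow(Add(-2, Add(-4, -1)), 2)) = Add(-4, Pow(Add(-2, -5), 2)) = Add(-4, Pow(-7, 2)) = Add(-4, 49) = 45)
Mul(Mul(30, D), Add(Function('B')(0, Pow(Add(t, -2), 2)), Mul(-2, -3))) = Mul(Mul(30, 45), Add(Add(6, Mul(2, Pow(Add(6, -2), 2))), Mul(-2, -3))) = Mul(1350, Add(Add(6, Mul(2, Pow(4, 2))), 6)) = Mul(1350, Add(Add(6, Mul(2, 16)), 6)) = Mul(1350, Add(Add(6, 32), 6)) = Mul(1350, Add(38, 6)) = Mul(1350, 44) = 59400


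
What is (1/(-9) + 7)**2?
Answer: 3844/81 ≈ 47.457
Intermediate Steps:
(1/(-9) + 7)**2 = (-1/9 + 7)**2 = (62/9)**2 = 3844/81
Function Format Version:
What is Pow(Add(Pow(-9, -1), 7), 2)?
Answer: Rational(3844, 81) ≈ 47.457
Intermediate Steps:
Pow(Add(Pow(-9, -1), 7), 2) = Pow(Add(Rational(-1, 9), 7), 2) = Pow(Rational(62, 9), 2) = Rational(3844, 81)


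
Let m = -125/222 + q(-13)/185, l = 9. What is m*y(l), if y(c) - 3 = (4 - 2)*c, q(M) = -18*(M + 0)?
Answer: 5453/370 ≈ 14.738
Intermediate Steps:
q(M) = -18*M
y(c) = 3 + 2*c (y(c) = 3 + (4 - 2)*c = 3 + 2*c)
m = 779/1110 (m = -125/222 - 18*(-13)/185 = -125*1/222 + 234*(1/185) = -125/222 + 234/185 = 779/1110 ≈ 0.70180)
m*y(l) = 779*(3 + 2*9)/1110 = 779*(3 + 18)/1110 = (779/1110)*21 = 5453/370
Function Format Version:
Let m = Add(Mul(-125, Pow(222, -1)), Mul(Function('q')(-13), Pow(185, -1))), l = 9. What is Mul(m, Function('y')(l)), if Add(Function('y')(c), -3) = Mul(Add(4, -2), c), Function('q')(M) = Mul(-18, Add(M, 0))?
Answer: Rational(5453, 370) ≈ 14.738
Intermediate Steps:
Function('q')(M) = Mul(-18, M)
Function('y')(c) = Add(3, Mul(2, c)) (Function('y')(c) = Add(3, Mul(Add(4, -2), c)) = Add(3, Mul(2, c)))
m = Rational(779, 1110) (m = Add(Mul(-125, Pow(222, -1)), Mul(Mul(-18, -13), Pow(185, -1))) = Add(Mul(-125, Rational(1, 222)), Mul(234, Rational(1, 185))) = Add(Rational(-125, 222), Rational(234, 185)) = Rational(779, 1110) ≈ 0.70180)
Mul(m, Function('y')(l)) = Mul(Rational(779, 1110), Add(3, Mul(2, 9))) = Mul(Rational(779, 1110), Add(3, 18)) = Mul(Rational(779, 1110), 21) = Rational(5453, 370)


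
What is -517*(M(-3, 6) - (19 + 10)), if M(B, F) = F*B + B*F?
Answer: 33605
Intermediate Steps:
M(B, F) = 2*B*F (M(B, F) = B*F + B*F = 2*B*F)
-517*(M(-3, 6) - (19 + 10)) = -517*(2*(-3)*6 - (19 + 10)) = -517*(-36 - 1*29) = -517*(-36 - 29) = -517*(-65) = 33605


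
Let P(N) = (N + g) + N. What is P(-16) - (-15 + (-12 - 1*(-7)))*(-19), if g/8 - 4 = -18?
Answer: -524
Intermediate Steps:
g = -112 (g = 32 + 8*(-18) = 32 - 144 = -112)
P(N) = -112 + 2*N (P(N) = (N - 112) + N = (-112 + N) + N = -112 + 2*N)
P(-16) - (-15 + (-12 - 1*(-7)))*(-19) = (-112 + 2*(-16)) - (-15 + (-12 - 1*(-7)))*(-19) = (-112 - 32) - (-15 + (-12 + 7))*(-19) = -144 - (-15 - 5)*(-19) = -144 - (-20)*(-19) = -144 - 1*380 = -144 - 380 = -524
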